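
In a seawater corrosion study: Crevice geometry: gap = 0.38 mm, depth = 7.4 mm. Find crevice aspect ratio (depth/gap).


Aspect ratio = depth / gap
Ratio = 7.4 / 0.38 = 19.5

19.5


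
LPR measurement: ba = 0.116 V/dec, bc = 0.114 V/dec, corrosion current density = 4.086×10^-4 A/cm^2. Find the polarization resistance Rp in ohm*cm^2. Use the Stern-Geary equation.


Apply the Stern-Geary equation: Rp = ba*bc / (2.303*icorr*(ba+bc))
ba*bc = 0.116*0.114 = 0.013224
ba+bc = 0.23; 2.303*icorr*(ba+bc) = 2.303*4.086×10^-4*0.23 = 2.1643133×10^-4
Rp = 0.013224 / 2.1643133×10^-4 = 61.1 ohm*cm^2

61.1 ohm*cm^2


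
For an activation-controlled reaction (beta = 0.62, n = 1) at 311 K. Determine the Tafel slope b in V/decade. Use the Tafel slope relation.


Apply the Tafel slope relation: b = 2.303*R*T/(beta*n*F)
Numerator: 2.303 * 8.314 * 311 = 5954.76
Denominator: 0.62 * 1 * 96485 = 59820.7
b = 5954.76 / 59820.7 = 0.1 V/decade

0.1 V/decade


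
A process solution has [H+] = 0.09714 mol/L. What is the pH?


pH = −log10[H+]
pH = −log10(0.09714) = 1.01

1.01


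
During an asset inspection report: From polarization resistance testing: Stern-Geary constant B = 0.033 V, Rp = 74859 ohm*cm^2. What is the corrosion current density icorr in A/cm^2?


Apply the Stern-Geary relation: icorr = B / Rp
icorr = 0.033 / 74859 = 4.408×10^-7 A/cm^2

4.408×10^-7 A/cm^2


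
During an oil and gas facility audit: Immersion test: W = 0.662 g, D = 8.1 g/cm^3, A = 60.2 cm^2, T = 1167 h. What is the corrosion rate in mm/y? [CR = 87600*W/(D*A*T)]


Apply the mm/y weight-loss relation: CR = 87600 * W / (D * A * T)
Numerator: 87600 * 0.662 = 57991.2
Denominator: 8.1 * 60.2 * 1167 = 569052.54
CR = 57991.2 / 569052.54 = 0.10191 mm/y

0.10191 mm/y


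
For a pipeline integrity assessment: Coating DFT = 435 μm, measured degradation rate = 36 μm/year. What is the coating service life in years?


Service life = thickness / degradation rate
Life = 435 / 36 = 12.1 years

12.1 years


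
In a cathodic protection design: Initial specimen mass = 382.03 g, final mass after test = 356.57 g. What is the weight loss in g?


Weight loss = initial − final
WL = 382.03 − 356.57 = 25.46 g

25.46 g


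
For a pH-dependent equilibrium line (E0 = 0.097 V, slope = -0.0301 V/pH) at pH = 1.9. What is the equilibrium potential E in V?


Apply the Pourbaix line equation: E = E0 + slope*pH
E = 0.097 + (-0.0301)*1.9 = 0.097 + (-0.05719) = 0.03981 V
Rounded to 3 decimal places: E = 0.040 V

0.040 V


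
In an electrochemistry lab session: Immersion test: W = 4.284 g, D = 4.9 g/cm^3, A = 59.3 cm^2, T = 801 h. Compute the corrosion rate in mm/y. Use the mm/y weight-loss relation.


Apply the mm/y weight-loss relation: CR = 87600 * W / (D * A * T)
Numerator: 87600 * 4.284 = 375278.4
Denominator: 4.9 * 59.3 * 801 = 232746.57
CR = 375278.4 / 232746.57 = 1.6124 mm/y

1.6124 mm/y


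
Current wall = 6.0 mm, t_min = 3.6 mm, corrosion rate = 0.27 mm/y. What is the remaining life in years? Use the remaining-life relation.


Apply the remaining-life relation: RL = (t_current − t_min) / CR
RL = (6.0 − 3.6) / 0.27 = 2.4 / 0.27 = 8.9 years

8.9 years


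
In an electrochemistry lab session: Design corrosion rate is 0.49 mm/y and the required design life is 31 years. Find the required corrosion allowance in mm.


Corrosion allowance = CR × design life
CA = 0.49 * 31 = 15.19 mm

15.19 mm


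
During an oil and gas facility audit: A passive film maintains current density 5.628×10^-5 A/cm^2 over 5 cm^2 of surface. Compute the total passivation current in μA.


I = i_pass * A, then convert A → μA (×10^6)
I = 5.628×10^-5 * 5 * 10^6 = 281.4 μA

281.4 μA


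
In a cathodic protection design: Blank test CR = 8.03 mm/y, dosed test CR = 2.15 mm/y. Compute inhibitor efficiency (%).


Apply the inhibitor-efficiency definition: IE = (CR_blank − CR_inh)/CR_blank × 100
IE = (8.03 − 2.15) / 8.03 × 100
IE = 5.88 / 8.03 × 100 = 73.2 %

73.2 %


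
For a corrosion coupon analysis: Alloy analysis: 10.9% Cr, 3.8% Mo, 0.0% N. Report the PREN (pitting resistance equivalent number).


Apply the PREN formula: PREN = Cr + 3.3*Mo + 16*N
PREN = 10.9 + 3.3*3.8 + 16*0.0
PREN = 10.9 + 12.54 + 0.0 = 23.44

23.44


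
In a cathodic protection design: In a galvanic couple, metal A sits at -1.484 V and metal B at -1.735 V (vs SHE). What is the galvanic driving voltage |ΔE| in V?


Driving voltage is the absolute potential difference.
|ΔE| = |-1.484 − (-1.735)| = 0.251 V

0.251 V


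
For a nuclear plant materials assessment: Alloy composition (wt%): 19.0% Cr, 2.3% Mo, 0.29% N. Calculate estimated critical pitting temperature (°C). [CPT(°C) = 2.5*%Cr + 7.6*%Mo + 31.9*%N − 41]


Apply the ASTM G48 empirical CPT estimate: CPT(°C) = 2.5*%Cr + 7.6*%Mo + 31.9*%N − 41
2.5*19.0 = 47.5; 7.6*2.3 = 17.48; 31.9*0.29 = 9.251
CPT = 47.5 + 17.48 + 9.251 − 41 = 33.231 °C
Rounded to 0.1 °C: CPT ≈ 33.2 °C

33.2 °C


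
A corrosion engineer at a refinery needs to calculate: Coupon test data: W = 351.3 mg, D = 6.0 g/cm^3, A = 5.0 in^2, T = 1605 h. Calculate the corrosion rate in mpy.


Apply the mpy weight-loss relation: CR = 534 * W / (D * A * T)
Numerator: 534 * 351.3 = 187594.2
Denominator: 6.0 * 5.0 * 1605 = 48150.0
CR = 187594.2 / 48150.0 = 3.89604 mpy

3.89604 mpy


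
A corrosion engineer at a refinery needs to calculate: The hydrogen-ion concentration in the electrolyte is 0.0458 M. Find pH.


pH = −log10[H+]
pH = −log10(0.0458) = 1.34

1.34


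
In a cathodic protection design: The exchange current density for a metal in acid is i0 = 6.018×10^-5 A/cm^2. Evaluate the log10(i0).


i0 = 6.018×10^-5 A/cm^2
log10(i0) = -4.221

-4.221


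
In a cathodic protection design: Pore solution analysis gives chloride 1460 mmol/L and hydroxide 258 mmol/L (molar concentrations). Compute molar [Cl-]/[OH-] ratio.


Threshold parameter = [Cl-] / [OH-] (molar basis; both in mmol/L, so units cancel)
Ratio = 1460 / 258 = 5.66

5.66


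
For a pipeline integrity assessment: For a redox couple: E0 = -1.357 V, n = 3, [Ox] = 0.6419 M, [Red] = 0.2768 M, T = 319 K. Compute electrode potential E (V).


Apply the Nernst equation: E = E0 + (RT/nF)*ln([Ox]/[Red])
Step 1: RT/nF = 8.314*319/(3*96485) = 0.00916262 V
Step 2: [Ox]/[Red] = 0.6419/0.2768 = 2.319003
Step 3: ln(2.319003) = 0.841137
Step 4: correction = 0.00916262 * 0.841137 = 0.0077 V
E = -1.357 + 0.0077 = -1.3493 V

-1.3493 V


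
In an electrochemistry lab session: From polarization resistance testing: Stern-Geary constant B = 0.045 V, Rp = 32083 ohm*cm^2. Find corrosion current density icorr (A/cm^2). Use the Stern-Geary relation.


Apply the Stern-Geary relation: icorr = B / Rp
icorr = 0.045 / 32083 = 1.403×10^-6 A/cm^2

1.403×10^-6 A/cm^2


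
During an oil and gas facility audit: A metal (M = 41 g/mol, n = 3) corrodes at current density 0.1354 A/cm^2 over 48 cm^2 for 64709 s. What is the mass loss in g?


Apply Faraday's law: m = i*A*t*M / (n*F)
Total charge passed Q = i*A*t = 0.1354*48*64709 = 420556.7328 C
m = Q*M/(n*F) = 420556.7328*41/(3*96485) = 59.57 g

59.57 g


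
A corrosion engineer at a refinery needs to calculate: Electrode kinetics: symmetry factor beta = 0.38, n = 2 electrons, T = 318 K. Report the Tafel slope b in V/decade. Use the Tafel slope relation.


Apply the Tafel slope relation: b = 2.303*R*T/(beta*n*F)
Numerator: 2.303 * 8.314 * 318 = 6088.79
Denominator: 0.38 * 2 * 96485 = 73328.6
b = 6088.79 / 73328.6 = 0.083 V/decade

0.083 V/decade


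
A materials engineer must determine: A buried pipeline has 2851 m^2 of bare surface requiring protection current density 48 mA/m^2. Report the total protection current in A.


I = area * current density, then convert mA → A (÷1000)
I = 2851 * 48 / 1000 = 136.85 A

136.85 A


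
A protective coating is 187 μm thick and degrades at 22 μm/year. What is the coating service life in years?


Service life = thickness / degradation rate
Life = 187 / 22 = 8.5 years

8.5 years


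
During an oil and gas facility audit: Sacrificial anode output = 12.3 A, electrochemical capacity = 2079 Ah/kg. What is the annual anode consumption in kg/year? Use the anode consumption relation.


Annual consumption = current * hours per year / capacity
Rate = 12.3 * 8760 / 2079 = 51.8 kg/year

51.8 kg/year


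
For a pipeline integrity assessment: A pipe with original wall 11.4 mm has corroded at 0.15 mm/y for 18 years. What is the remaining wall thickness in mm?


Remaining wall = original − CR × time
t = 11.4 − 0.15*18 = 11.4 − 2.7 = 8.7 mm

8.7 mm


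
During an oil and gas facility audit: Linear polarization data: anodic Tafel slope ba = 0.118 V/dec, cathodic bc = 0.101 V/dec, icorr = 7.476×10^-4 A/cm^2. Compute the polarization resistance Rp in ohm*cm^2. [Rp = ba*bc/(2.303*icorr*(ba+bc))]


Apply the Stern-Geary equation: Rp = ba*bc / (2.303*icorr*(ba+bc))
ba*bc = 0.118*0.101 = 0.011918
ba+bc = 0.219; 2.303*icorr*(ba+bc) = 2.303*7.476×10^-4*0.219 = 3.7705729×10^-4
Rp = 0.011918 / 3.7705729×10^-4 = 31.61 ohm*cm^2

31.61 ohm*cm^2


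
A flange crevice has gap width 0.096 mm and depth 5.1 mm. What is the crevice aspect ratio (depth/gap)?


Aspect ratio = depth / gap
Ratio = 5.1 / 0.096 = 53.1

53.1


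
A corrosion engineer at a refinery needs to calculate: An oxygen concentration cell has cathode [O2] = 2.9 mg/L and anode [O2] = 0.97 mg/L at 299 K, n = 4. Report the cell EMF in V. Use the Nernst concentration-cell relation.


Apply the Nernst concentration-cell relation: E = (RT/nF)*ln(C_cathode/C_anode)
RT/nF = 8.314*299/(4*96485) = 0.00644112 V
ln(2.9/0.97) = 1.09517
E = 0.00644112 * 1.09517 = 0.00705 V

0.00705 V


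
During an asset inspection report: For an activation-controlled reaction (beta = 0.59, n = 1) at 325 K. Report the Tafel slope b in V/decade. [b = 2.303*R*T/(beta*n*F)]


Apply the Tafel slope relation: b = 2.303*R*T/(beta*n*F)
Numerator: 2.303 * 8.314 * 325 = 6222.82
Denominator: 0.59 * 1 * 96485 = 56926.15
b = 6222.82 / 56926.15 = 0.109 V/decade

0.109 V/decade


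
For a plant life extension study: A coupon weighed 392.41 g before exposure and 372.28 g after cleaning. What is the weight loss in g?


Weight loss = initial − final
WL = 392.41 − 372.28 = 20.13 g

20.13 g


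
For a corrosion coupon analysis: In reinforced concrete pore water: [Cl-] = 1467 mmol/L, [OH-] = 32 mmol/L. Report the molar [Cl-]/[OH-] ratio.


Threshold parameter = [Cl-] / [OH-] (molar basis; both in mmol/L, so units cancel)
Ratio = 1467 / 32 = 45.84

45.84


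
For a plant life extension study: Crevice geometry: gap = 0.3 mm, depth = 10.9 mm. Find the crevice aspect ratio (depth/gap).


Aspect ratio = depth / gap
Ratio = 10.9 / 0.3 = 36.3

36.3


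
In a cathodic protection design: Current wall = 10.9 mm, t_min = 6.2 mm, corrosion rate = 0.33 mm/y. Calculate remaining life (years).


Apply the remaining-life relation: RL = (t_current − t_min) / CR
RL = (10.9 − 6.2) / 0.33 = 4.7 / 0.33 = 14.2 years

14.2 years


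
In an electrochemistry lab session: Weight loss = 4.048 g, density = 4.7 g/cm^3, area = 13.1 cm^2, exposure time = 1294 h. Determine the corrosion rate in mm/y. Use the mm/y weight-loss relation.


Apply the mm/y weight-loss relation: CR = 87600 * W / (D * A * T)
Numerator: 87600 * 4.048 = 354604.8
Denominator: 4.7 * 13.1 * 1294 = 79671.58
CR = 354604.8 / 79671.58 = 4.45083 mm/y

4.45083 mm/y


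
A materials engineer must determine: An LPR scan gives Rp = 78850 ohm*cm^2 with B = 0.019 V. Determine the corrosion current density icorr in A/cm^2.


Apply the Stern-Geary relation: icorr = B / Rp
icorr = 0.019 / 78850 = 2.41×10^-7 A/cm^2

2.41×10^-7 A/cm^2


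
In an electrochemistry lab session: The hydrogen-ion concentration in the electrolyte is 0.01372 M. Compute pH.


pH = −log10[H+]
pH = −log10(0.01372) = 1.86

1.86


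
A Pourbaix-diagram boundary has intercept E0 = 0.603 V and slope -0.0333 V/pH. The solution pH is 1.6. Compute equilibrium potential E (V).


Apply the Pourbaix line equation: E = E0 + slope*pH
E = 0.603 + (-0.0333)*1.6 = 0.603 + (-0.05328) = 0.54972 V
Rounded to 3 decimal places: E = 0.550 V

0.550 V


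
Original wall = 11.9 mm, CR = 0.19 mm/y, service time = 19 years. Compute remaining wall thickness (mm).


Remaining wall = original − CR × time
t = 11.9 − 0.19*19 = 11.9 − 3.61 = 8.29 mm

8.29 mm


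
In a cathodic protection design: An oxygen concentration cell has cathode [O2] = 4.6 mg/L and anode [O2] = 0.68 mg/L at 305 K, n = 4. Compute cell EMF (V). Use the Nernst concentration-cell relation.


Apply the Nernst concentration-cell relation: E = (RT/nF)*ln(C_cathode/C_anode)
RT/nF = 8.314*305/(4*96485) = 0.00657037 V
ln(4.6/0.68) = 1.91172
E = 0.00657037 * 1.91172 = 0.01256 V

0.01256 V


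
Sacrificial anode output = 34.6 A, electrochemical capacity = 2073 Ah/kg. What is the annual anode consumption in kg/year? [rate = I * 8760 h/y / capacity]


Annual consumption = current * hours per year / capacity
Rate = 34.6 * 8760 / 2073 = 146.2 kg/year

146.2 kg/year


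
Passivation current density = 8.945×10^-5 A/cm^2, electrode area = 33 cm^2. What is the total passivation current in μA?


I = i_pass * A, then convert A → μA (×10^6)
I = 8.945×10^-5 * 33 * 10^6 = 2951.85 μA

2951.85 μA


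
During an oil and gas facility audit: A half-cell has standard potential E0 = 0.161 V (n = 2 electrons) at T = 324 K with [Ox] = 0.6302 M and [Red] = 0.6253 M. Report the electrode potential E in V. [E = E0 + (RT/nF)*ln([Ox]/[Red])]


Apply the Nernst equation: E = E0 + (RT/nF)*ln([Ox]/[Red])
Step 1: RT/nF = 8.314*324/(2*96485) = 0.01395935 V
Step 2: [Ox]/[Red] = 0.6302/0.6253 = 1.007836
Step 3: ln(1.007836) = 0.007805
Step 4: correction = 0.01395935 * 0.007805 = 0.0001 V
E = 0.161 + 0.0001 = 0.1611 V

0.1611 V


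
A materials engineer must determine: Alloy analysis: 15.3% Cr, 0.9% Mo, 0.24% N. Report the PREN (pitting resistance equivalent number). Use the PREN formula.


Apply the PREN formula: PREN = Cr + 3.3*Mo + 16*N
PREN = 15.3 + 3.3*0.9 + 16*0.24
PREN = 15.3 + 2.97 + 3.84 = 22.11

22.11


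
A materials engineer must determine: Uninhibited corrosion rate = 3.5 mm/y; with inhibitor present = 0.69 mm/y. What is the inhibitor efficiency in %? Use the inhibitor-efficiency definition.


Apply the inhibitor-efficiency definition: IE = (CR_blank − CR_inh)/CR_blank × 100
IE = (3.5 − 0.69) / 3.5 × 100
IE = 2.81 / 3.5 × 100 = 80.3 %

80.3 %


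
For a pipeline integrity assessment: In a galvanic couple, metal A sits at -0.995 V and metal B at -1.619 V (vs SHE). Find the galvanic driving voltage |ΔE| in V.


Driving voltage is the absolute potential difference.
|ΔE| = |-0.995 − (-1.619)| = 0.624 V

0.624 V


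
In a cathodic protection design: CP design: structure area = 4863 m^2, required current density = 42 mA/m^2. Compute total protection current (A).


I = area * current density, then convert mA → A (÷1000)
I = 4863 * 42 / 1000 = 204.25 A

204.25 A


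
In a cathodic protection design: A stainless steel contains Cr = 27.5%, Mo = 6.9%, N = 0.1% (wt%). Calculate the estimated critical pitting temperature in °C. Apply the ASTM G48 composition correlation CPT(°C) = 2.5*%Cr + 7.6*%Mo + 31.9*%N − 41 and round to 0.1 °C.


Apply the ASTM G48 empirical CPT estimate: CPT(°C) = 2.5*%Cr + 7.6*%Mo + 31.9*%N − 41
2.5*27.5 = 68.75; 7.6*6.9 = 52.44; 31.9*0.1 = 3.19
CPT = 68.75 + 52.44 + 3.19 − 41 = 83.38 °C
Rounded to 0.1 °C: CPT ≈ 83.4 °C

83.4 °C


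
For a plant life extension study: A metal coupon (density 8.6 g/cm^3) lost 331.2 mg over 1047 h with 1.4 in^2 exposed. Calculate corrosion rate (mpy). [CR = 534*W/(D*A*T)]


Apply the mpy weight-loss relation: CR = 534 * W / (D * A * T)
Numerator: 534 * 331.2 = 176860.8
Denominator: 8.6 * 1.4 * 1047 = 12605.88
CR = 176860.8 / 12605.88 = 14.03 mpy

14.03 mpy


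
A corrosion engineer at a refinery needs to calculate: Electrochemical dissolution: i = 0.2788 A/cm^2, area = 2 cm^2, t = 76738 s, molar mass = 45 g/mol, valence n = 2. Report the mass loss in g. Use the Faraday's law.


Apply Faraday's law: m = i*A*t*M / (n*F)
Total charge passed Q = i*A*t = 0.2788*2*76738 = 42789.1088 C
m = Q*M/(n*F) = 42789.1088*45/(2*96485) = 9.978 g

9.978 g


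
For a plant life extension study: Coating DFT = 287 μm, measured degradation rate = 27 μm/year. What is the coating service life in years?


Service life = thickness / degradation rate
Life = 287 / 27 = 10.6 years

10.6 years


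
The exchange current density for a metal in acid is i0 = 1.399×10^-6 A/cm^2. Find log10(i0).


i0 = 1.399×10^-6 A/cm^2
log10(i0) = -5.854

-5.854


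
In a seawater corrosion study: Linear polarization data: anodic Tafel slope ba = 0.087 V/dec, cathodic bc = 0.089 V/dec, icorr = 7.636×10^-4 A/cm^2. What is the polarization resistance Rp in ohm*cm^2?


Apply the Stern-Geary equation: Rp = ba*bc / (2.303*icorr*(ba+bc))
ba*bc = 0.087*0.089 = 0.007743
ba+bc = 0.176; 2.303*icorr*(ba+bc) = 2.303*7.636×10^-4*0.176 = 3.0950846×10^-4
Rp = 0.007743 / 3.0950846×10^-4 = 25.02 ohm*cm^2

25.02 ohm*cm^2


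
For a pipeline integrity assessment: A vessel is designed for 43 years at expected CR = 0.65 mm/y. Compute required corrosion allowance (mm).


Corrosion allowance = CR × design life
CA = 0.65 * 43 = 27.95 mm

27.95 mm


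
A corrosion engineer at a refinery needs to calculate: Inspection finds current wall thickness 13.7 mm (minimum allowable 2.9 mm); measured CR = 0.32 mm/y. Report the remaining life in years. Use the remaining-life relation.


Apply the remaining-life relation: RL = (t_current − t_min) / CR
RL = (13.7 − 2.9) / 0.32 = 10.8 / 0.32 = 33.8 years

33.8 years


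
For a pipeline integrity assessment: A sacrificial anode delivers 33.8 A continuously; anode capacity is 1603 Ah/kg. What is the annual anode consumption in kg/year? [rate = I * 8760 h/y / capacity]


Annual consumption = current * hours per year / capacity
Rate = 33.8 * 8760 / 1603 = 184.7 kg/year

184.7 kg/year


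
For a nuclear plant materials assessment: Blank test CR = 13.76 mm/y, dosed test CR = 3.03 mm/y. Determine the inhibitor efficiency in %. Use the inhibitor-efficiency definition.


Apply the inhibitor-efficiency definition: IE = (CR_blank − CR_inh)/CR_blank × 100
IE = (13.76 − 3.03) / 13.76 × 100
IE = 10.73 / 13.76 × 100 = 78.0 %

78.0 %


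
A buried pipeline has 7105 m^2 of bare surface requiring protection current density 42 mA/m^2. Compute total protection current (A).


I = area * current density, then convert mA → A (÷1000)
I = 7105 * 42 / 1000 = 298.41 A

298.41 A


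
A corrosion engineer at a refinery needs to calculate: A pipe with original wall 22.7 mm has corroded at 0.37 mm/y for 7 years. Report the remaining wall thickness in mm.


Remaining wall = original − CR × time
t = 22.7 − 0.37*7 = 22.7 − 2.59 = 20.11 mm

20.11 mm


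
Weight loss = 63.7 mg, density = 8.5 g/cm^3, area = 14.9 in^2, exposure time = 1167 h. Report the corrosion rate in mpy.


Apply the mpy weight-loss relation: CR = 534 * W / (D * A * T)
Numerator: 534 * 63.7 = 34015.8
Denominator: 8.5 * 14.9 * 1167 = 147800.55
CR = 34015.8 / 147800.55 = 0.2301 mpy

0.2301 mpy


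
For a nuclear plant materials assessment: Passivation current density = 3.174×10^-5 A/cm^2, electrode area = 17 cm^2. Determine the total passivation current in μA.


I = i_pass * A, then convert A → μA (×10^6)
I = 3.174×10^-5 * 17 * 10^6 = 539.58 μA

539.58 μA


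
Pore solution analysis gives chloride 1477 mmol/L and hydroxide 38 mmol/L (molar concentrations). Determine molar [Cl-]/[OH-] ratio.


Threshold parameter = [Cl-] / [OH-] (molar basis; both in mmol/L, so units cancel)
Ratio = 1477 / 38 = 38.87

38.87


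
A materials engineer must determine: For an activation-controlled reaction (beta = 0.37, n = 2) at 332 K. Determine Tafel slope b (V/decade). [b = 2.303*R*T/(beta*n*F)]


Apply the Tafel slope relation: b = 2.303*R*T/(beta*n*F)
Numerator: 2.303 * 8.314 * 332 = 6356.85
Denominator: 0.37 * 2 * 96485 = 71398.9
b = 6356.85 / 71398.9 = 0.089 V/decade

0.089 V/decade


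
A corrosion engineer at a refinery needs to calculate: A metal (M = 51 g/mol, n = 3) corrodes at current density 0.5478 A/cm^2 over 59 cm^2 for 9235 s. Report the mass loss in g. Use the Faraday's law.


Apply Faraday's law: m = i*A*t*M / (n*F)
Total charge passed Q = i*A*t = 0.5478*59*9235 = 298477.047 C
m = Q*M/(n*F) = 298477.047*51/(3*96485) = 52.5896 g

52.5896 g


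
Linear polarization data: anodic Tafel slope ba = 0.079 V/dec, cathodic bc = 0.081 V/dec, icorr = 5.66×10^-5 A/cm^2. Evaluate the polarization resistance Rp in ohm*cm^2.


Apply the Stern-Geary equation: Rp = ba*bc / (2.303*icorr*(ba+bc))
ba*bc = 0.079*0.081 = 0.006399
ba+bc = 0.16; 2.303*icorr*(ba+bc) = 2.303*5.66×10^-5*0.16 = 2.0855968×10^-5
Rp = 0.006399 / 2.0855968×10^-5 = 306.82 ohm*cm^2

306.82 ohm*cm^2


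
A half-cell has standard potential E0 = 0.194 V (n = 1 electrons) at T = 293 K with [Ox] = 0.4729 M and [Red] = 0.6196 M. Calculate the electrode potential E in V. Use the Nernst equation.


Apply the Nernst equation: E = E0 + (RT/nF)*ln([Ox]/[Red])
Step 1: RT/nF = 8.314*293/(1*96485) = 0.02524747 V
Step 2: [Ox]/[Red] = 0.4729/0.6196 = 0.763234
Step 3: ln(0.763234) = -0.270191
Step 4: correction = 0.02524747 * -0.270191 = -0.0068 V
E = 0.194 + -0.0068 = 0.1872 V

0.1872 V


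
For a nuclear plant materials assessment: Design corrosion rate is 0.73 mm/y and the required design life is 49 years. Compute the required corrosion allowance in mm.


Corrosion allowance = CR × design life
CA = 0.73 * 49 = 35.77 mm

35.77 mm


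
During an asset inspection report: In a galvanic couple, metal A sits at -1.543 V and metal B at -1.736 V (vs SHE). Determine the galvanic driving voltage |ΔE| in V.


Driving voltage is the absolute potential difference.
|ΔE| = |-1.543 − (-1.736)| = 0.193 V

0.193 V


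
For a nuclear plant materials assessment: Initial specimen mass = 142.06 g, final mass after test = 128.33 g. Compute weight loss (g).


Weight loss = initial − final
WL = 142.06 − 128.33 = 13.73 g

13.73 g


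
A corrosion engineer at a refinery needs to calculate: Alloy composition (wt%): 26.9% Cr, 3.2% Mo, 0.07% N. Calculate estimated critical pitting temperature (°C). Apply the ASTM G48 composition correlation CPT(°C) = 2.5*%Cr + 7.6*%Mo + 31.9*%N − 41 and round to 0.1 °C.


Apply the ASTM G48 empirical CPT estimate: CPT(°C) = 2.5*%Cr + 7.6*%Mo + 31.9*%N − 41
2.5*26.9 = 67.25; 7.6*3.2 = 24.32; 31.9*0.07 = 2.233
CPT = 67.25 + 24.32 + 2.233 − 41 = 52.803 °C
Rounded to 0.1 °C: CPT ≈ 52.8 °C

52.8 °C


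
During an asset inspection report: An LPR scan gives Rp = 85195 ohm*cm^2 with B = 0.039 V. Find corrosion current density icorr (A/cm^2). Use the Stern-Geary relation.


Apply the Stern-Geary relation: icorr = B / Rp
icorr = 0.039 / 85195 = 4.578×10^-7 A/cm^2

4.578×10^-7 A/cm^2


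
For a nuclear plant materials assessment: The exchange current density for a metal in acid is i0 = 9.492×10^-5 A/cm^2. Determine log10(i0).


i0 = 9.492×10^-5 A/cm^2
log10(i0) = -4.023

-4.023


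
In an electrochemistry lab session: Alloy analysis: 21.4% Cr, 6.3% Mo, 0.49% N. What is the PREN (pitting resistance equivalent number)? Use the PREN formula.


Apply the PREN formula: PREN = Cr + 3.3*Mo + 16*N
PREN = 21.4 + 3.3*6.3 + 16*0.49
PREN = 21.4 + 20.79 + 7.84 = 50.03

50.03


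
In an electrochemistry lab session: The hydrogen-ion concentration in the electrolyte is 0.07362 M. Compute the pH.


pH = −log10[H+]
pH = −log10(0.07362) = 1.13

1.13


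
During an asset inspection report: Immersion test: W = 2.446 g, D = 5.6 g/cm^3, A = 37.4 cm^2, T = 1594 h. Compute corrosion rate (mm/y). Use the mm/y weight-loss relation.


Apply the mm/y weight-loss relation: CR = 87600 * W / (D * A * T)
Numerator: 87600 * 2.446 = 214269.6
Denominator: 5.6 * 37.4 * 1594 = 333847.36
CR = 214269.6 / 333847.36 = 0.64182 mm/y

0.64182 mm/y


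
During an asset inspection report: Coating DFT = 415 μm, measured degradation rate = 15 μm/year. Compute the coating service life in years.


Service life = thickness / degradation rate
Life = 415 / 15 = 27.7 years

27.7 years


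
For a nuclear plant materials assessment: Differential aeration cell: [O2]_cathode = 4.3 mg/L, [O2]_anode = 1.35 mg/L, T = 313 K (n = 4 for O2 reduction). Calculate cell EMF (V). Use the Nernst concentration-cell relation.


Apply the Nernst concentration-cell relation: E = (RT/nF)*ln(C_cathode/C_anode)
RT/nF = 8.314*313/(4*96485) = 0.00674271 V
ln(4.3/1.35) = 1.15851
E = 0.00674271 * 1.15851 = 0.00781 V

0.00781 V


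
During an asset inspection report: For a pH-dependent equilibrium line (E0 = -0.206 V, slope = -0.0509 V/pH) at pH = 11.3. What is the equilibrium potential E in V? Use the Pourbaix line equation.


Apply the Pourbaix line equation: E = E0 + slope*pH
E = -0.206 + (-0.0509)*11.3 = -0.206 + (-0.57517) = -0.78117 V
Rounded to 3 decimal places: E = -0.781 V

-0.781 V


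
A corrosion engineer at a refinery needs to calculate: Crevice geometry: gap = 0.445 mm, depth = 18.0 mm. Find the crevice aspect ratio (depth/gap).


Aspect ratio = depth / gap
Ratio = 18.0 / 0.445 = 40.4

40.4


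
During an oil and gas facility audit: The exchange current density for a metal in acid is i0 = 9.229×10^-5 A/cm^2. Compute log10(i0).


i0 = 9.229×10^-5 A/cm^2
log10(i0) = -4.035

-4.035


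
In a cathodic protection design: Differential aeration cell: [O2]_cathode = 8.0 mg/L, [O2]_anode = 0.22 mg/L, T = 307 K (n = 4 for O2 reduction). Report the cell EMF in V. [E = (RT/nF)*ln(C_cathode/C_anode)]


Apply the Nernst concentration-cell relation: E = (RT/nF)*ln(C_cathode/C_anode)
RT/nF = 8.314*307/(4*96485) = 0.00661346 V
ln(8.0/0.22) = 3.59357
E = 0.00661346 * 3.59357 = 0.02377 V

0.02377 V


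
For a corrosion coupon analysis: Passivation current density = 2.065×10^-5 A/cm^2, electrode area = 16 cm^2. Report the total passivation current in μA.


I = i_pass * A, then convert A → μA (×10^6)
I = 2.065×10^-5 * 16 * 10^6 = 330.4 μA

330.4 μA


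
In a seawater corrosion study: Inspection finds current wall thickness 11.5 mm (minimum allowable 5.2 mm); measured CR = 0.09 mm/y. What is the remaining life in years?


Apply the remaining-life relation: RL = (t_current − t_min) / CR
RL = (11.5 − 5.2) / 0.09 = 6.3 / 0.09 = 70.0 years

70.0 years


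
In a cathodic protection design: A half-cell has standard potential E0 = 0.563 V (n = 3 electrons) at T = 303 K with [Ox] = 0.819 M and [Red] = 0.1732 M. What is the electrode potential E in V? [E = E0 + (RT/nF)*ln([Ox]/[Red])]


Apply the Nernst equation: E = E0 + (RT/nF)*ln([Ox]/[Red])
Step 1: RT/nF = 8.314*303/(3*96485) = 0.00870305 V
Step 2: [Ox]/[Red] = 0.819/0.1732 = 4.728637
Step 3: ln(4.728637) = 1.553637
Step 4: correction = 0.00870305 * 1.553637 = 0.0135 V
E = 0.563 + 0.0135 = 0.5765 V

0.5765 V


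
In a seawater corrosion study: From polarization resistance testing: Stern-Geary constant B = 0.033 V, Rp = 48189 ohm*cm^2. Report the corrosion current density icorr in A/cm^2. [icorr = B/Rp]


Apply the Stern-Geary relation: icorr = B / Rp
icorr = 0.033 / 48189 = 6.848×10^-7 A/cm^2

6.848×10^-7 A/cm^2


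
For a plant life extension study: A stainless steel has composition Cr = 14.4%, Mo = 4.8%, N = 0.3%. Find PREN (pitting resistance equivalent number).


Apply the PREN formula: PREN = Cr + 3.3*Mo + 16*N
PREN = 14.4 + 3.3*4.8 + 16*0.3
PREN = 14.4 + 15.84 + 4.8 = 35.04

35.04


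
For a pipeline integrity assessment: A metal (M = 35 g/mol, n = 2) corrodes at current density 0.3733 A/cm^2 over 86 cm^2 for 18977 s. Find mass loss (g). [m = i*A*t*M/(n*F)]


Apply Faraday's law: m = i*A*t*M / (n*F)
Total charge passed Q = i*A*t = 0.3733*86*18977 = 609233.8126 C
m = Q*M/(n*F) = 609233.8126*35/(2*96485) = 110.5 g

110.5 g


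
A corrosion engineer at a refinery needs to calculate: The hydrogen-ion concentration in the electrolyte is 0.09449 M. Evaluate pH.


pH = −log10[H+]
pH = −log10(0.09449) = 1.02

1.02


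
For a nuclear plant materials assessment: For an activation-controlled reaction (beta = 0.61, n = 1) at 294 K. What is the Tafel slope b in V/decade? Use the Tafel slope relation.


Apply the Tafel slope relation: b = 2.303*R*T/(beta*n*F)
Numerator: 2.303 * 8.314 * 294 = 5629.26
Denominator: 0.61 * 1 * 96485 = 58855.85
b = 5629.26 / 58855.85 = 0.0956 V/decade

0.0956 V/decade


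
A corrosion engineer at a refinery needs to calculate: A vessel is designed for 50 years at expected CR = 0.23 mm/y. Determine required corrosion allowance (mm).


Corrosion allowance = CR × design life
CA = 0.23 * 50 = 11.5 mm

11.5 mm


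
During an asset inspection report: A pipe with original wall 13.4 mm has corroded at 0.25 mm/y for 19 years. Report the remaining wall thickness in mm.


Remaining wall = original − CR × time
t = 13.4 − 0.25*19 = 13.4 − 4.75 = 8.65 mm

8.65 mm


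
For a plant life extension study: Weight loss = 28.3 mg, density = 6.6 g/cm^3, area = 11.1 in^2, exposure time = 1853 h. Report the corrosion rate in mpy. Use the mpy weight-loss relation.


Apply the mpy weight-loss relation: CR = 534 * W / (D * A * T)
Numerator: 534 * 28.3 = 15112.2
Denominator: 6.6 * 11.1 * 1853 = 135750.78
CR = 15112.2 / 135750.78 = 0.11132 mpy

0.11132 mpy


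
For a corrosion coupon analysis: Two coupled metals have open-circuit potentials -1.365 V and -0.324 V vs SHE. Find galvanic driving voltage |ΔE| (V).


Driving voltage is the absolute potential difference.
|ΔE| = |-1.365 − (-0.324)| = 1.041 V

1.041 V


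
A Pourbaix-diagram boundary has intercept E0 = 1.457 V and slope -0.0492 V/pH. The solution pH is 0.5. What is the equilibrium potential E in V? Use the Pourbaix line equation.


Apply the Pourbaix line equation: E = E0 + slope*pH
E = 1.457 + (-0.0492)*0.5 = 1.457 + (-0.0246) = 1.4324 V
Rounded to 4 decimal places: E = 1.4324 V

1.4324 V


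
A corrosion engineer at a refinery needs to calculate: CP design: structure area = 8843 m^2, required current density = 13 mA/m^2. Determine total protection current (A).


I = area * current density, then convert mA → A (÷1000)
I = 8843 * 13 / 1000 = 114.96 A

114.96 A


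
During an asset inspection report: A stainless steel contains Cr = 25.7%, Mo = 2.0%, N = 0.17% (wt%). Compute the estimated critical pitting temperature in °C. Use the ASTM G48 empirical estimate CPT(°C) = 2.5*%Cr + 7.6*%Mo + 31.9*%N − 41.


Apply the ASTM G48 empirical CPT estimate: CPT(°C) = 2.5*%Cr + 7.6*%Mo + 31.9*%N − 41
2.5*25.7 = 64.25; 7.6*2.0 = 15.2; 31.9*0.17 = 5.423
CPT = 64.25 + 15.2 + 5.423 − 41 = 43.873 °C
Rounded to 0.1 °C: CPT ≈ 43.9 °C

43.9 °C


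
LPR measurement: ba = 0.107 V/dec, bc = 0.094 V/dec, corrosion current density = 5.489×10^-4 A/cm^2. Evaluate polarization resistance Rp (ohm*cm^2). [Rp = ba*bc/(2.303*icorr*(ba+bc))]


Apply the Stern-Geary equation: Rp = ba*bc / (2.303*icorr*(ba+bc))
ba*bc = 0.107*0.094 = 0.010058
ba+bc = 0.201; 2.303*icorr*(ba+bc) = 2.303*5.489×10^-4*0.201 = 2.5408746×10^-4
Rp = 0.010058 / 2.5408746×10^-4 = 39.58 ohm*cm^2

39.58 ohm*cm^2


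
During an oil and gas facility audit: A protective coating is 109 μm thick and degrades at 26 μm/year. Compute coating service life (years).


Service life = thickness / degradation rate
Life = 109 / 26 = 4.2 years

4.2 years


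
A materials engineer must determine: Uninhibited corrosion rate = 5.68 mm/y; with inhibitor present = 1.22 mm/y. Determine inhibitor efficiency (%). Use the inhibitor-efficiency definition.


Apply the inhibitor-efficiency definition: IE = (CR_blank − CR_inh)/CR_blank × 100
IE = (5.68 − 1.22) / 5.68 × 100
IE = 4.46 / 5.68 × 100 = 78.5 %

78.5 %


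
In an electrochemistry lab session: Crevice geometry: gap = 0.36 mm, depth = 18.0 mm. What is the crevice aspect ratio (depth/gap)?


Aspect ratio = depth / gap
Ratio = 18.0 / 0.36 = 50.0

50.0


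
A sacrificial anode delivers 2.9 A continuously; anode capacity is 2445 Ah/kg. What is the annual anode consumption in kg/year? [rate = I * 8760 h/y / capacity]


Annual consumption = current * hours per year / capacity
Rate = 2.9 * 8760 / 2445 = 10.4 kg/year

10.4 kg/year


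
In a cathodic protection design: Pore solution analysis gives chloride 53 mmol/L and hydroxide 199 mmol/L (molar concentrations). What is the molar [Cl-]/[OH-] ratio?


Threshold parameter = [Cl-] / [OH-] (molar basis; both in mmol/L, so units cancel)
Ratio = 53 / 199 = 0.27

0.27


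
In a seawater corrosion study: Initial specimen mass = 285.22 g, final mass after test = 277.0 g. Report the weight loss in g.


Weight loss = initial − final
WL = 285.22 − 277.0 = 8.22 g

8.22 g


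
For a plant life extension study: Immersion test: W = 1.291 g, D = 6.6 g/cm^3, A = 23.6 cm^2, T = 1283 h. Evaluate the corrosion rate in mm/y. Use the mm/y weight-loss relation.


Apply the mm/y weight-loss relation: CR = 87600 * W / (D * A * T)
Numerator: 87600 * 1.291 = 113091.6
Denominator: 6.6 * 23.6 * 1283 = 199840.08
CR = 113091.6 / 199840.08 = 0.56591 mm/y

0.56591 mm/y


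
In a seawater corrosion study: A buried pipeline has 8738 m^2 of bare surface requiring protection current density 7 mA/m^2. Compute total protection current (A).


I = area * current density, then convert mA → A (÷1000)
I = 8738 * 7 / 1000 = 61.17 A

61.17 A


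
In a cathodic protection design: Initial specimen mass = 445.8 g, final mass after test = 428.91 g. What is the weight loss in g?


Weight loss = initial − final
WL = 445.8 − 428.91 = 16.89 g

16.89 g


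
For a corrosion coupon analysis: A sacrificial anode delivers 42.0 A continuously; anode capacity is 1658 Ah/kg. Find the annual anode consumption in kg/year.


Annual consumption = current * hours per year / capacity
Rate = 42.0 * 8760 / 1658 = 221.9 kg/year

221.9 kg/year


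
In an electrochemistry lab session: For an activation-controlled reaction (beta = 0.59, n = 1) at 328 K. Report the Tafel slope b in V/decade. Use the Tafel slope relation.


Apply the Tafel slope relation: b = 2.303*R*T/(beta*n*F)
Numerator: 2.303 * 8.314 * 328 = 6280.26
Denominator: 0.59 * 1 * 96485 = 56926.15
b = 6280.26 / 56926.15 = 0.11 V/decade

0.11 V/decade


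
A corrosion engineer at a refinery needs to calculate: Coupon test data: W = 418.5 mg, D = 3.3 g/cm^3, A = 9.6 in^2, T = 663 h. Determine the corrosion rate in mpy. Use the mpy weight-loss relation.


Apply the mpy weight-loss relation: CR = 534 * W / (D * A * T)
Numerator: 534 * 418.5 = 223479.0
Denominator: 3.3 * 9.6 * 663 = 21003.84
CR = 223479.0 / 21003.84 = 10.64 mpy

10.64 mpy


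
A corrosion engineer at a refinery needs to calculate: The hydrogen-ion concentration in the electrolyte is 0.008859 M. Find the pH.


pH = −log10[H+]
pH = −log10(0.008859) = 2.05

2.05


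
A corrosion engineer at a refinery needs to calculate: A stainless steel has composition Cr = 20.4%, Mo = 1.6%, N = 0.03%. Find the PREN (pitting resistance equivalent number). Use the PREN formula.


Apply the PREN formula: PREN = Cr + 3.3*Mo + 16*N
PREN = 20.4 + 3.3*1.6 + 16*0.03
PREN = 20.4 + 5.28 + 0.48 = 26.16

26.16


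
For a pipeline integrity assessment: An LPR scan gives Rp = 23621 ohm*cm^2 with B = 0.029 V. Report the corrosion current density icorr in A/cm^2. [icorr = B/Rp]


Apply the Stern-Geary relation: icorr = B / Rp
icorr = 0.029 / 23621 = 1.228×10^-6 A/cm^2

1.228×10^-6 A/cm^2


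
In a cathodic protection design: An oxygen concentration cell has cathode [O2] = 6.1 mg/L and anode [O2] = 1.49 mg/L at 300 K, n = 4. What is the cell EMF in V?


Apply the Nernst concentration-cell relation: E = (RT/nF)*ln(C_cathode/C_anode)
RT/nF = 8.314*300/(4*96485) = 0.00646266 V
ln(6.1/1.49) = 1.40951
E = 0.00646266 * 1.40951 = 0.00911 V

0.00911 V


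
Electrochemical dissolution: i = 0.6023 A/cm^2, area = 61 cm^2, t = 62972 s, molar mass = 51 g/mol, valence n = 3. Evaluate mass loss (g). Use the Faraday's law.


Apply Faraday's law: m = i*A*t*M / (n*F)
Total charge passed Q = i*A*t = 0.6023*61*62972 = 2313610.1716 C
m = Q*M/(n*F) = 2313610.1716*51/(3*96485) = 407.6424 g

407.6424 g


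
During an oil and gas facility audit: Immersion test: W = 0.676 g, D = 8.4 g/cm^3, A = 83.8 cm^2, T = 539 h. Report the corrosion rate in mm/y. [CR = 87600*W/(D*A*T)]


Apply the mm/y weight-loss relation: CR = 87600 * W / (D * A * T)
Numerator: 87600 * 0.676 = 59217.6
Denominator: 8.4 * 83.8 * 539 = 379412.88
CR = 59217.6 / 379412.88 = 0.1561 mm/y

0.1561 mm/y


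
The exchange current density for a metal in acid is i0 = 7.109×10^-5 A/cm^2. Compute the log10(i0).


i0 = 7.109×10^-5 A/cm^2
log10(i0) = -4.148

-4.148


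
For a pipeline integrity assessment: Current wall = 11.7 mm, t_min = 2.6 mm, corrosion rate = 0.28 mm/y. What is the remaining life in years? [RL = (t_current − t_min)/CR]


Apply the remaining-life relation: RL = (t_current − t_min) / CR
RL = (11.7 − 2.6) / 0.28 = 9.1 / 0.28 = 32.5 years

32.5 years


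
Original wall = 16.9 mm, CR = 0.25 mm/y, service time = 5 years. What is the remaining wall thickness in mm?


Remaining wall = original − CR × time
t = 16.9 − 0.25*5 = 16.9 − 1.25 = 15.65 mm

15.65 mm


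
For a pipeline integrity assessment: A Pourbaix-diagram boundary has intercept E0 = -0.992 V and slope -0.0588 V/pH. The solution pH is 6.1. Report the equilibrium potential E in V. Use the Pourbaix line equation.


Apply the Pourbaix line equation: E = E0 + slope*pH
E = -0.992 + (-0.0588)*6.1 = -0.992 + (-0.35868) = -1.35068 V
Rounded to 3 decimal places: E = -1.351 V

-1.351 V


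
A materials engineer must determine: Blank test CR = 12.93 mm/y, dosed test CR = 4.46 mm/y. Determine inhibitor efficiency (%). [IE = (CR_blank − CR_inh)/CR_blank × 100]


Apply the inhibitor-efficiency definition: IE = (CR_blank − CR_inh)/CR_blank × 100
IE = (12.93 − 4.46) / 12.93 × 100
IE = 8.47 / 12.93 × 100 = 65.5 %

65.5 %


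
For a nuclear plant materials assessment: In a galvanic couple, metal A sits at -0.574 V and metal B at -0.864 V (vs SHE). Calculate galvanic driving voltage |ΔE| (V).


Driving voltage is the absolute potential difference.
|ΔE| = |-0.574 − (-0.864)| = 0.29 V

0.29 V


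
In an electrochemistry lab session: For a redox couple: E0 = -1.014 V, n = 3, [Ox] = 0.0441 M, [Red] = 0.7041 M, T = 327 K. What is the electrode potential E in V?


Apply the Nernst equation: E = E0 + (RT/nF)*ln([Ox]/[Red])
Step 1: RT/nF = 8.314*327/(3*96485) = 0.0093924 V
Step 2: [Ox]/[Red] = 0.0441/0.7041 = 0.062633
Step 3: ln(0.062633) = -2.770463
Step 4: correction = 0.0093924 * -2.770463 = -0.026 V
E = -1.014 + -0.026 = -1.04 V

-1.04 V


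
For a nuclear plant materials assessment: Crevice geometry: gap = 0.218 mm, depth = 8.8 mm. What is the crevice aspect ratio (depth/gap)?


Aspect ratio = depth / gap
Ratio = 8.8 / 0.218 = 40.4

40.4


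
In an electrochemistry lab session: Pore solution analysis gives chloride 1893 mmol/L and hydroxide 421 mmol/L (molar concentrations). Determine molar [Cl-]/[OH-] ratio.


Threshold parameter = [Cl-] / [OH-] (molar basis; both in mmol/L, so units cancel)
Ratio = 1893 / 421 = 4.5

4.5


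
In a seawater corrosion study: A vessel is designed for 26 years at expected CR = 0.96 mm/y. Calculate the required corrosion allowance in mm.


Corrosion allowance = CR × design life
CA = 0.96 * 26 = 24.96 mm

24.96 mm


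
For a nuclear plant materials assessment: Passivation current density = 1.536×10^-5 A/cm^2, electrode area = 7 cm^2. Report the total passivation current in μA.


I = i_pass * A, then convert A → μA (×10^6)
I = 1.536×10^-5 * 7 * 10^6 = 107.52 μA

107.52 μA
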